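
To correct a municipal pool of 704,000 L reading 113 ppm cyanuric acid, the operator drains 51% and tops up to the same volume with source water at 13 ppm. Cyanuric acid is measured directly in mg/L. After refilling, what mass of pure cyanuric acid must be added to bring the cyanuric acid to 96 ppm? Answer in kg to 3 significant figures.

23.9 kg

After draining 51% and refilling: 113 × 0.49 + 13 × 0.51 = 62 ppm.
Deficit to target: 96 − 62 = 34 mg/L.
Mass: 34 mg/L × 704,000 L = 23,940 g cyanuric acid.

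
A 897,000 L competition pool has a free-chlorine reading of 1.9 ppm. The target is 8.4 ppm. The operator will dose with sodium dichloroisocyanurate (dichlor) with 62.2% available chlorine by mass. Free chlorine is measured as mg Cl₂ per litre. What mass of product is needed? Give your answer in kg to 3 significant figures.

Chlorine deficit: 8.4 − 1.9 = 6.5 ppm = 6.5 mg/L as Cl₂.
Cl₂ equivalent needed: 6.5 mg/L × 897,000 L = 5,830,000 mg = 5830 g.
Product at 62.2% available chlorine: 5830 / 0.622 = 9374 g.

9.37 kg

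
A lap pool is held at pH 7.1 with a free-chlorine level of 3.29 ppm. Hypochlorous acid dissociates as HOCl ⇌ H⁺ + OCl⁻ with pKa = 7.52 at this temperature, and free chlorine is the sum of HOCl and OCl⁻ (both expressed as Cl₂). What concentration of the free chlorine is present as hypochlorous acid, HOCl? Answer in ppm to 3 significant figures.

[OCl⁻]/[HOCl] = 10^(pH − pKa) = 10^(7.1 − 7.52) = 10^-0.42 = 0.3802.
Fraction as HOCl = 1 / (1 + 0.3802) = 0.7245.
HOCl = 0.7245 × 3.29 ppm = 2.384 ppm.

2.38 ppm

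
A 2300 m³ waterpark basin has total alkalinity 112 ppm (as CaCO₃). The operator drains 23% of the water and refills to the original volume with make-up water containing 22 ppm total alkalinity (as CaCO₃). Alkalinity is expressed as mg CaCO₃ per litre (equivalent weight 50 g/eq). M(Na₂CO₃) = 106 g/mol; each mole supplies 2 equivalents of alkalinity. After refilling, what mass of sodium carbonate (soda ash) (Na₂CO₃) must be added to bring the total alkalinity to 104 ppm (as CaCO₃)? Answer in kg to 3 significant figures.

31.0 kg

Volume: 2300 m³ = 2,300,000 L.
After draining 23% and refilling: 112 × 0.77 + 22 × 0.23 = 91.3 ppm.
Deficit to target: 104 − 91.3 = 12.7 mg/L.
As CaCO₃: 12.7 mg/L × 2,300,000 L = 29,210 g; ÷ 50 g/eq ÷ 2 = 292.1 mol Na₂CO₃.
Mass: 292.1 × 106 = 30,960 g.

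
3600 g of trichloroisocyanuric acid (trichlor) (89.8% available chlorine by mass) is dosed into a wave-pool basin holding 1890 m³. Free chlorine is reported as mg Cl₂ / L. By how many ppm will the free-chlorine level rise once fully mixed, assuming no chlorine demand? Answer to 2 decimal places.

1.71 ppm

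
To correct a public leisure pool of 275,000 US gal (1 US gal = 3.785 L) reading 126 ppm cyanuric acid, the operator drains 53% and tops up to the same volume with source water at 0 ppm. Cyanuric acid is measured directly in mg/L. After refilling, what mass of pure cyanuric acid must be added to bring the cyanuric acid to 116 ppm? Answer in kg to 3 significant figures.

59.1 kg

Volume: 275,000 US gal × 3.785 L/gal = 1,040,875 L.
After draining 53% and refilling: 126 × 0.47 + 0 × 0.53 = 59.22 ppm.
Deficit to target: 116 − 59.22 = 56.78 mg/L.
Mass: 56.78 mg/L × 1,040,875 L = 59,100 g cyanuric acid.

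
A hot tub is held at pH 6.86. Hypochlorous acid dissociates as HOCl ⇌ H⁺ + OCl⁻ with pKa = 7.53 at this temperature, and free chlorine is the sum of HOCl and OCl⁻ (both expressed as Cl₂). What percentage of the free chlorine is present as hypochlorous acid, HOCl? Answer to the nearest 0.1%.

82.4%

[OCl⁻]/[HOCl] = 10^(pH − pKa) = 10^(6.86 − 7.53) = 10^-0.67 = 0.2138.
Fraction as HOCl = 1 / (1 + 0.2138) = 0.8239.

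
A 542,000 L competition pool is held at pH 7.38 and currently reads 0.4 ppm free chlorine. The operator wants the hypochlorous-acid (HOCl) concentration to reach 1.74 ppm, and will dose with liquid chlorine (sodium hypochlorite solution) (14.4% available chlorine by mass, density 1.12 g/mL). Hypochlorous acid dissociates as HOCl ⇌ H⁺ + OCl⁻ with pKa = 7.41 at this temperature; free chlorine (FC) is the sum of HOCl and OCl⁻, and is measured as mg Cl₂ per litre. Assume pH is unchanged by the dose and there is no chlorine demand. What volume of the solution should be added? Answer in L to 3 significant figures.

9.96 L

[OCl⁻]/[HOCl] = 10^(pH − pKa) = 10^(7.38 − 7.41) = 0.9333; fraction as HOCl = 1/(1 + 0.9333) = 0.5173.
Free chlorine required for 1.74 ppm HOCl: 1.74 / 0.5173 = 3.364 ppm.
FC to add: 3.364 − 0.4 = 2.964 mg/L as Cl₂.
Cl₂ equivalent: 2.964 mg/L × 542,000 L = 1606 g.
Product at 14.4% available Cl: 1606 / 0.144 = 11,160 g.
Volume: 11,160 g ÷ 1.12 g/mL = 9960 mL.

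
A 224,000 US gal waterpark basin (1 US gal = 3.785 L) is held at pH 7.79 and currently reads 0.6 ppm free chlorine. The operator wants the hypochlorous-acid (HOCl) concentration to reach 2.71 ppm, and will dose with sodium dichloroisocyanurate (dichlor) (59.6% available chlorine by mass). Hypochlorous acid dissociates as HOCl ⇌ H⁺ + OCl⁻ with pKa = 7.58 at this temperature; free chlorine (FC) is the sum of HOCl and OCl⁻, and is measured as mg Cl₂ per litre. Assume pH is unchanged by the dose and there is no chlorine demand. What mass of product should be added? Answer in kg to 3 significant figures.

Volume: 224,000 US gal × 3.785 L/gal = 847,840 L.
[OCl⁻]/[HOCl] = 10^(pH − pKa) = 10^(7.79 − 7.58) = 1.622; fraction as HOCl = 1/(1 + 1.622) = 0.3814.
Free chlorine required for 2.71 ppm HOCl: 2.71 / 0.3814 = 7.105 ppm.
FC to add: 7.105 − 0.6 = 6.505 mg/L as Cl₂.
Cl₂ equivalent: 6.505 mg/L × 847,840 L = 5515 g.
Product at 59.6% available Cl: 5515 / 0.596 = 9254 g.

9.25 kg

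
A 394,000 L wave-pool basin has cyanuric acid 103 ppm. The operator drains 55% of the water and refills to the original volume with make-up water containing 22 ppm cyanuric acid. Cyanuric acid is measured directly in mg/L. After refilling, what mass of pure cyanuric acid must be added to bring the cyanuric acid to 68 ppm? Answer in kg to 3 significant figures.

3.76 kg

After draining 55% and refilling: 103 × 0.45 + 22 × 0.55 = 58.45 ppm.
Deficit to target: 68 − 58.45 = 9.55 mg/L.
Mass: 9.55 mg/L × 394,000 L = 3763 g cyanuric acid.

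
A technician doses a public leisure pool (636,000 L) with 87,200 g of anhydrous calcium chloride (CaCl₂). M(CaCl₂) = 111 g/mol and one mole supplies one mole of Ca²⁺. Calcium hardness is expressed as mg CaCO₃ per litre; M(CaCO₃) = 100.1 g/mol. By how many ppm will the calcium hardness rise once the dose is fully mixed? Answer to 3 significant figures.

Moles of Ca²⁺: 87,200 g ÷ 111 g/mol = 785.6 mol.
As CaCO₃: 785.6 mol × 100.1 g/mol = 78,640 g.
Rise: 78,640 g / 636,000 L × 1000 = 123.6 mg/L.

124 ppm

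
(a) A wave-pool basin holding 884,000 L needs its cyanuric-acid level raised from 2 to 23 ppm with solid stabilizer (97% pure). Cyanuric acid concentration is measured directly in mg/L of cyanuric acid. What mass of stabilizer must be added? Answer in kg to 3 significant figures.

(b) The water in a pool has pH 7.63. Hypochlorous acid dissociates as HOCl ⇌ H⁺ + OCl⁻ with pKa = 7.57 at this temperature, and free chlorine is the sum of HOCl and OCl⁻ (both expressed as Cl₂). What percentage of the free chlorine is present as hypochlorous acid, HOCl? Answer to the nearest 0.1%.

(a) CYA to add: (23 − 2) = 21 mg/L × 884,000 L = 18,560 g cyanuric acid.
(a) At 97% purity: 18,560 / 0.97 = 19,140 g product.

(b) [OCl⁻]/[HOCl] = 10^(pH − pKa) = 10^(7.63 − 7.57) = 10^0.06 = 1.148.
(b) Fraction as HOCl = 1 / (1 + 1.148) = 0.4655.

(a) 19.1 kg; (b) 46.6%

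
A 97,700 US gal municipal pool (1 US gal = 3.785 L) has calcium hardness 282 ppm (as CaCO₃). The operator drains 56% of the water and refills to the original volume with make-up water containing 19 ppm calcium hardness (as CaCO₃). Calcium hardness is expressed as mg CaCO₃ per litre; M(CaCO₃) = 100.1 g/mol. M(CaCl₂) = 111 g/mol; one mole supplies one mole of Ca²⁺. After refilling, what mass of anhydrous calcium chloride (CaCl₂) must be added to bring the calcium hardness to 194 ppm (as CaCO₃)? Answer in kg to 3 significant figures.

24.3 kg

Volume: 97,700 US gal × 3.785 L/gal = 369,794 L.
After draining 56% and refilling: 282 × 0.44 + 19 × 0.56 = 134.72 ppm.
Deficit to target: 194 − 134.72 = 59.28 mg/L.
As CaCO₃: 59.28 mg/L × 369,794 L = 21,920 g; ÷ 100.1 = 219 mol Ca²⁺.
Mass: 219 × 111 = 24,310 g.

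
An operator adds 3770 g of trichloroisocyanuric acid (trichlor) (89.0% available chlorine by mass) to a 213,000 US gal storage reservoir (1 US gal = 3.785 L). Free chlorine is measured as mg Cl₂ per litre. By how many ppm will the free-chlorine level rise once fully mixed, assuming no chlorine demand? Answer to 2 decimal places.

Volume: 213,000 US gal × 3.785 L/gal = 806,205 L.
Available chlorine delivered: 3770 g × 0.89 = 3355 g as Cl₂.
Concentration rise: 3355 g / 806,205 L = 4.162 mg/L = 4.16 ppm.

4.16 ppm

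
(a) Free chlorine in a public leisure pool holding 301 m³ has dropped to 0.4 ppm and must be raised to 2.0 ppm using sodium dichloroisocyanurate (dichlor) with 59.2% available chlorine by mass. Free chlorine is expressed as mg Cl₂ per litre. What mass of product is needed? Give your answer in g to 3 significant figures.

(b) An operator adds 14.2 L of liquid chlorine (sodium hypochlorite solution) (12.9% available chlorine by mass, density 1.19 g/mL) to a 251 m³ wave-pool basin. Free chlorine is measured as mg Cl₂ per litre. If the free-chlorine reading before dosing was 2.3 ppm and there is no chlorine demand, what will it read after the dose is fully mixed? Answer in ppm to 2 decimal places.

(a) 814 g; (b) 10.98 ppm

(a) Volume: 301 m³ = 301,000 L.
(a) Chlorine deficit: 2.0 − 0.4 = 1.6 ppm = 1.6 mg/L as Cl₂.
(a) Cl₂ equivalent needed: 1.6 mg/L × 301,000 L = 481,600 mg = 481.6 g.
(a) Product at 59.2% available chlorine: 481.6 / 0.592 = 813.5 g.

(b) Volume: 251 m³ = 251,000 L.
(b) Mass of solution: 14.2 L × 1000 mL/L × 1.19 g/mL = 16,900 g.
(b) Available chlorine delivered: 16,900 g × 0.129 = 2180 g as Cl₂.
(b) Concentration rise: 2180 g / 251,000 L = 8.685 mg/L = 8.68 ppm.
(b) Final FC: 2.3 + 8.68 = 10.98 ppm.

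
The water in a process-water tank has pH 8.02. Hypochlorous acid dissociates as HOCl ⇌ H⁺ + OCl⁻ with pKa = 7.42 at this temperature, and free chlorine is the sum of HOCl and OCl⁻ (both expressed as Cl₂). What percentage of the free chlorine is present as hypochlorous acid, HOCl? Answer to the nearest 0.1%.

20.1%

[OCl⁻]/[HOCl] = 10^(pH − pKa) = 10^(8.02 − 7.42) = 10^0.60 = 3.981.
Fraction as HOCl = 1 / (1 + 3.981) = 0.2008.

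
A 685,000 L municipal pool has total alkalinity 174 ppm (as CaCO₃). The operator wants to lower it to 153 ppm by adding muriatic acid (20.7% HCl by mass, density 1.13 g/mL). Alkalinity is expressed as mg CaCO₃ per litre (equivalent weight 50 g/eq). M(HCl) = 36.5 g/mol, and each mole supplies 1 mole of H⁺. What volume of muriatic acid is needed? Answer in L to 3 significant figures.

44.9 L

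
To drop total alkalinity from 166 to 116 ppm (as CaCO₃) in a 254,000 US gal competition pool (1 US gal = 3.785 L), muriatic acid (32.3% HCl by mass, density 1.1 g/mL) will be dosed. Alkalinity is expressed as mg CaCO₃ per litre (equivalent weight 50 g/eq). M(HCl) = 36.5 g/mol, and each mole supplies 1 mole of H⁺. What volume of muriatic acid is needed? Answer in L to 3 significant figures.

Volume: 254,000 US gal × 3.785 L/gal = 961,390 L.
Alkalinity to neutralize: (166 − 116) = 50 mg/L as CaCO₃ × 961,390 L = 48,070 g as CaCO₃.
Equivalents of H⁺ required: 48,070 ÷ 50 g/eq = 961.4 eq = 961.4 mol HCl.
Mass of HCl: 961.4 × 36.5 = 35,090 g.
Mass of 32.3% solution: 35,090 / 0.323 = 108,600 g.
Volume: 108,600 g ÷ 1.1 g/mL = 98,760 mL.

98.8 L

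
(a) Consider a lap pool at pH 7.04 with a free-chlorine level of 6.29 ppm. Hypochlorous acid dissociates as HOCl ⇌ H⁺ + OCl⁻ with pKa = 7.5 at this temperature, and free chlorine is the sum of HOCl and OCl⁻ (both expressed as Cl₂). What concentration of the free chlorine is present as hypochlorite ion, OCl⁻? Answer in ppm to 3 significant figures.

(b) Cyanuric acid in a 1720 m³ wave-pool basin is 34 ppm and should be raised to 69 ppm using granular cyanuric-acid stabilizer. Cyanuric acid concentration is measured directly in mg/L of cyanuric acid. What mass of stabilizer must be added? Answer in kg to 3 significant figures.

(a) 1.62 ppm; (b) 60.2 kg

(a) [OCl⁻]/[HOCl] = 10^(pH − pKa) = 10^(7.04 − 7.5) = 10^-0.46 = 0.3467.
(a) Fraction as HOCl = 1 / (1 + 0.3467) = 0.7425.
(a) OCl⁻ = (1 − 0.7425) × 6.29 ppm = 1.619 ppm.

(b) Volume: 1720 m³ = 1,720,000 L.
(b) CYA to add: (69 − 34) = 35 mg/L × 1,720,000 L = 60,200 g cyanuric acid.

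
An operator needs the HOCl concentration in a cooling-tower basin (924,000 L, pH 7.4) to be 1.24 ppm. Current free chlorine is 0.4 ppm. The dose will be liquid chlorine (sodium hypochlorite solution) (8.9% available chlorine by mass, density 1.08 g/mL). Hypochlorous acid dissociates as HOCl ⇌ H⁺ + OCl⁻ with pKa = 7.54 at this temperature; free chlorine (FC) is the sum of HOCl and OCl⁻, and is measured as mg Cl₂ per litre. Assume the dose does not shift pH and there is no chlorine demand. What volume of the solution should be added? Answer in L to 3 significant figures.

[OCl⁻]/[HOCl] = 10^(pH − pKa) = 10^(7.4 − 7.54) = 0.7244; fraction as HOCl = 1/(1 + 0.7244) = 0.5799.
Free chlorine required for 1.24 ppm HOCl: 1.24 / 0.5799 = 2.138 ppm.
FC to add: 2.138 − 0.4 = 1.738 mg/L as Cl₂.
Cl₂ equivalent: 1.738 mg/L × 924,000 L = 1606 g.
Product at 8.9% available Cl: 1606 / 0.089 = 18,050 g.
Volume: 18,050 g ÷ 1.08 g/mL = 16,710 mL.

16.7 L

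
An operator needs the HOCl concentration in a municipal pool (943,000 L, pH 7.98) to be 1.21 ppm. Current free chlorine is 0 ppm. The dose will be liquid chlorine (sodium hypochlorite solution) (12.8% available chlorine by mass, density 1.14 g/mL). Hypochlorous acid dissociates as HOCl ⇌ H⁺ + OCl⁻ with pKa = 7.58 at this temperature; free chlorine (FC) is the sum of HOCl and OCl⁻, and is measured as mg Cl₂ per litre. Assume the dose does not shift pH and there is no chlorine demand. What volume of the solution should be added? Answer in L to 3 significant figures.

27.5 L

[OCl⁻]/[HOCl] = 10^(pH − pKa) = 10^(7.98 − 7.58) = 2.512; fraction as HOCl = 1/(1 + 2.512) = 0.2847.
Free chlorine required for 1.21 ppm HOCl: 1.21 / 0.2847 = 4.249 ppm.
FC to add: 4.249 − 0 = 4.249 mg/L as Cl₂.
Cl₂ equivalent: 4.249 mg/L × 943,000 L = 4007 g.
Product at 12.8% available Cl: 4007 / 0.128 = 31,310 g.
Volume: 31,310 g ÷ 1.14 g/mL = 27,460 mL.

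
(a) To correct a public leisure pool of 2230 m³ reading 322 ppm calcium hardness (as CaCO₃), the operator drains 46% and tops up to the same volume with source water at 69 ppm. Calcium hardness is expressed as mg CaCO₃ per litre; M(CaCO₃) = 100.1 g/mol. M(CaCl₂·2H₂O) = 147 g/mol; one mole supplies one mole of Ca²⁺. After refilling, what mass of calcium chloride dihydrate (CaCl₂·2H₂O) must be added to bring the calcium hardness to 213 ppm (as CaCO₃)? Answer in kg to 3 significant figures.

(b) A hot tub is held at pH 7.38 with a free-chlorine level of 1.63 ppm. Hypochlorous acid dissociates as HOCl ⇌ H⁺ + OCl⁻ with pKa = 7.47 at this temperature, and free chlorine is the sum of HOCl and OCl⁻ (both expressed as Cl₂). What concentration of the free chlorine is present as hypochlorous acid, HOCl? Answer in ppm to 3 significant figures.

(a) 24.2 kg; (b) 0.899 ppm

(a) Volume: 2230 m³ = 2,230,000 L.
(a) After draining 46% and refilling: 322 × 0.54 + 69 × 0.46 = 205.62 ppm.
(a) Deficit to target: 213 − 205.62 = 7.38 mg/L.
(a) As CaCO₃: 7.38 mg/L × 2,230,000 L = 16,460 g; ÷ 100.1 = 164.4 mol Ca²⁺.
(a) Mass: 164.4 × 147 = 24,170 g.

(b) [OCl⁻]/[HOCl] = 10^(pH − pKa) = 10^(7.38 − 7.47) = 10^-0.09 = 0.8128.
(b) Fraction as HOCl = 1 / (1 + 0.8128) = 0.5516.
(b) HOCl = 0.5516 × 1.63 ppm = 0.8991 ppm.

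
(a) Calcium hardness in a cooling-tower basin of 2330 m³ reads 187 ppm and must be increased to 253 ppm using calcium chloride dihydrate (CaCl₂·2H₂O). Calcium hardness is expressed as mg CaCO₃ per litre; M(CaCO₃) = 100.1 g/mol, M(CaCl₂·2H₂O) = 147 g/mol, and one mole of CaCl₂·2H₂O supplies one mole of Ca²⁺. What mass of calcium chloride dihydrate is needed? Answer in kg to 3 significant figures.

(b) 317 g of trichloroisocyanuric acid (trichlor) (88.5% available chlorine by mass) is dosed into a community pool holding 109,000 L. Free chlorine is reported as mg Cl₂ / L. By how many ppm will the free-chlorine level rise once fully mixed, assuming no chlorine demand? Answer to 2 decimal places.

(a) 226 kg; (b) 2.57 ppm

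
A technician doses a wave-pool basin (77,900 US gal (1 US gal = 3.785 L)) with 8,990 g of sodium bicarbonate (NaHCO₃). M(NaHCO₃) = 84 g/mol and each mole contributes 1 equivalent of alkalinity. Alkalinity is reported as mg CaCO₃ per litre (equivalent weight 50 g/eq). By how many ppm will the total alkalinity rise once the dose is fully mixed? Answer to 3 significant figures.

Volume: 77,900 US gal × 3.785 L/gal = 294,852 L.
Moles of NaHCO₃: 8,990 g ÷ 84 g/mol = 107 mol → 107 eq of alkalinity.
As CaCO₃: 107 eq × 50 g/eq = 5351 g.
Rise: 5351 g / 294,852 L × 1000 = 18.15 mg/L.

18.1 ppm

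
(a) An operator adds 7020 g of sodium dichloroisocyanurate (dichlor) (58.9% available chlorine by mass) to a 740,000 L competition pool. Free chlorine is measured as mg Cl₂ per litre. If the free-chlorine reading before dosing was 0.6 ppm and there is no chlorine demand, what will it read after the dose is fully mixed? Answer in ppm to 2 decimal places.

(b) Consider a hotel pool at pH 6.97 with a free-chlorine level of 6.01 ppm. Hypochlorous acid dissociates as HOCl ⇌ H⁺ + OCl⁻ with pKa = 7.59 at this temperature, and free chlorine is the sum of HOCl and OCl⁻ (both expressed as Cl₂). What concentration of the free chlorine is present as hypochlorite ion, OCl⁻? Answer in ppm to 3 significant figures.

(a) 6.19 ppm; (b) 1.16 ppm

(a) Available chlorine delivered: 7020 g × 0.589 = 4135 g as Cl₂.
(a) Concentration rise: 4135 g / 740,000 L = 5.588 mg/L = 5.59 ppm.
(a) Final FC: 0.6 + 5.59 = 6.19 ppm.

(b) [OCl⁻]/[HOCl] = 10^(pH − pKa) = 10^(6.97 − 7.59) = 10^-0.62 = 0.2399.
(b) Fraction as HOCl = 1 / (1 + 0.2399) = 0.8065.
(b) OCl⁻ = (1 − 0.8065) × 6.01 ppm = 1.163 ppm.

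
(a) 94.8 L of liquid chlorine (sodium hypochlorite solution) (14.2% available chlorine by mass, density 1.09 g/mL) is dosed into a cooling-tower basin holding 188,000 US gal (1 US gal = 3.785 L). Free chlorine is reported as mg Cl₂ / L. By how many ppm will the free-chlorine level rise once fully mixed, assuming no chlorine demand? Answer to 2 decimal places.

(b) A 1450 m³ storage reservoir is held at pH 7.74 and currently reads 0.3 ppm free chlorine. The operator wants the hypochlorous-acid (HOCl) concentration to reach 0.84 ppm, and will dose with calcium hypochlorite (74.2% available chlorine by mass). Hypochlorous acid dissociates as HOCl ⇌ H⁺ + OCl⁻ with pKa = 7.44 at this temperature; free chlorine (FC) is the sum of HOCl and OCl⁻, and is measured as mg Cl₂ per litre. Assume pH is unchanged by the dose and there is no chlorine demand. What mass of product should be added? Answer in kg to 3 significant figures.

(a) Volume: 188,000 US gal × 3.785 L/gal = 711,580 L.
(a) Mass of solution: 94.8 L × 1000 mL/L × 1.09 g/mL = 103,300 g.
(a) Available chlorine delivered: 103,300 g × 0.142 = 14,670 g as Cl₂.
(a) Concentration rise: 14,670 g / 711,580 L = 20.62 mg/L = 20.62 ppm.

(b) Volume: 1450 m³ = 1,450,000 L.
(b) [OCl⁻]/[HOCl] = 10^(pH − pKa) = 10^(7.74 − 7.44) = 1.995; fraction as HOCl = 1/(1 + 1.995) = 0.3339.
(b) Free chlorine required for 0.84 ppm HOCl: 0.84 / 0.3339 = 2.516 ppm.
(b) FC to add: 2.516 − 0.3 = 2.216 mg/L as Cl₂.
(b) Cl₂ equivalent: 2.216 mg/L × 1,450,000 L = 3213 g.
(b) Product at 74.2% available Cl: 3213 / 0.742 = 4330 g.

(a) 20.62 ppm; (b) 4.33 kg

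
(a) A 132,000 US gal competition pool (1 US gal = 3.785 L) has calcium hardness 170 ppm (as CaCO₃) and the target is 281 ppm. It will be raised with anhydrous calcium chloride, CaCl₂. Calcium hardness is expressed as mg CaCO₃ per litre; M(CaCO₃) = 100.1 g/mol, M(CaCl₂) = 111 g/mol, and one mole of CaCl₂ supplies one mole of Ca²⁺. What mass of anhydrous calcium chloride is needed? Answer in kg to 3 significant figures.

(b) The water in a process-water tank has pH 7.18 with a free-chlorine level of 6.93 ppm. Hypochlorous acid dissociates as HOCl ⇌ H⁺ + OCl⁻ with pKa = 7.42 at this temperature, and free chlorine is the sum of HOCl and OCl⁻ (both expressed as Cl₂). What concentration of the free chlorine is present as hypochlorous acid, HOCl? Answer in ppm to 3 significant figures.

(a) 61.5 kg; (b) 4.40 ppm

(a) Volume: 132,000 US gal × 3.785 L/gal = 499,620 L.
(a) Hardness to add: (281 − 170) = 111 mg/L as CaCO₃ × 499,620 L = 55,460 g as CaCO₃.
(a) Moles of Ca²⁺ (1 mol Ca²⁺ ≡ 1 mol CaCO₃): 55,460 / 100.1 g/mol = 554 mol.
(a) Mass of CaCl₂: 554 × 111 = 61,500 g.

(b) [OCl⁻]/[HOCl] = 10^(pH − pKa) = 10^(7.18 − 7.42) = 10^-0.24 = 0.5754.
(b) Fraction as HOCl = 1 / (1 + 0.5754) = 0.6347.
(b) HOCl = 0.6347 × 6.93 ppm = 4.399 ppm.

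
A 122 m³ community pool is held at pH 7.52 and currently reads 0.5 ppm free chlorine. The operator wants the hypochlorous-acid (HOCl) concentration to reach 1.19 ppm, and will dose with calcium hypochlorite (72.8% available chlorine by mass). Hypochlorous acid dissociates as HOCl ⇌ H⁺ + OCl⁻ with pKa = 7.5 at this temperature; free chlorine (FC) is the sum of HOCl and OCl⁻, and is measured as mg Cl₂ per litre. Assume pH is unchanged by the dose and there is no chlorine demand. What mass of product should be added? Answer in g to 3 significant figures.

324 g

Volume: 122 m³ = 122,000 L.
[OCl⁻]/[HOCl] = 10^(pH − pKa) = 10^(7.52 − 7.5) = 1.047; fraction as HOCl = 1/(1 + 1.047) = 0.4885.
Free chlorine required for 1.19 ppm HOCl: 1.19 / 0.4885 = 2.436 ppm.
FC to add: 2.436 − 0.5 = 1.936 mg/L as Cl₂.
Cl₂ equivalent: 1.936 mg/L × 122,000 L = 236.2 g.
Product at 72.8% available Cl: 236.2 / 0.728 = 324.5 g.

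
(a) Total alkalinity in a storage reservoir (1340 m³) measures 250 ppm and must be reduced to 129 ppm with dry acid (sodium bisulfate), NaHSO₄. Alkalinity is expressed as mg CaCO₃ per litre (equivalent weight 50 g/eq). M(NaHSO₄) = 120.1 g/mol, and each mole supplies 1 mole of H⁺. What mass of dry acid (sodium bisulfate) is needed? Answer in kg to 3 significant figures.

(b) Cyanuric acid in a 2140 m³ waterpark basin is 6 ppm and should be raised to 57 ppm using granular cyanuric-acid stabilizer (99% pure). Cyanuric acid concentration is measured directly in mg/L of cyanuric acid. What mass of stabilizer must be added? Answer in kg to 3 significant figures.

(a) Volume: 1340 m³ = 1,340,000 L.
(a) Alkalinity to neutralize: (250 − 129) = 121 mg/L as CaCO₃ × 1,340,000 L = 162,100 g as CaCO₃.
(a) Equivalents of H⁺ required: 162,100 ÷ 50 g/eq = 3243 eq = 3243 mol NaHSO₄.
(a) Mass of NaHSO₄: 3243 × 120.1 = 389,500 g.

(b) Volume: 2140 m³ = 2,140,000 L.
(b) CYA to add: (57 − 6) = 51 mg/L × 2,140,000 L = 109,100 g cyanuric acid.
(b) At 99% purity: 109,100 / 0.99 = 110,200 g product.

(a) 389 kg; (b) 110 kg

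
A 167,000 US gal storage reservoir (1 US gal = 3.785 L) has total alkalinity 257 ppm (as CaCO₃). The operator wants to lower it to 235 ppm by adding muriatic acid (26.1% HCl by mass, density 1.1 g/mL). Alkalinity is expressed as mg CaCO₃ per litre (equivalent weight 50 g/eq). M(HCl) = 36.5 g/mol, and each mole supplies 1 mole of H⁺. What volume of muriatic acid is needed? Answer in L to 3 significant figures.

35.4 L

Volume: 167,000 US gal × 3.785 L/gal = 632,095 L.
Alkalinity to neutralize: (257 − 235) = 22 mg/L as CaCO₃ × 632,095 L = 13,910 g as CaCO₃.
Equivalents of H⁺ required: 13,910 ÷ 50 g/eq = 278.1 eq = 278.1 mol HCl.
Mass of HCl: 278.1 × 36.5 = 10,150 g.
Mass of 26.1% solution: 10,150 / 0.261 = 38,890 g.
Volume: 38,890 g ÷ 1.1 g/mL = 35,360 mL.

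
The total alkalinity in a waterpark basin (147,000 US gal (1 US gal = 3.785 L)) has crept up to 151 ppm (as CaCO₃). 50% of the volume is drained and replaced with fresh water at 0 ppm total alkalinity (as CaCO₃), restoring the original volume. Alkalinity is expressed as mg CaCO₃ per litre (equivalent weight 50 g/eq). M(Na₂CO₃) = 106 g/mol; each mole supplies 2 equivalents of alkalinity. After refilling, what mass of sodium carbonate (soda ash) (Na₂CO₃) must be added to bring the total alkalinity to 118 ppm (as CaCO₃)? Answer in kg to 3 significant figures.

Volume: 147,000 US gal × 3.785 L/gal = 556,395 L.
After draining 50% and refilling: 151 × 0.50 + 0 × 0.50 = 75.5 ppm.
Deficit to target: 118 − 75.5 = 42.5 mg/L.
As CaCO₃: 42.5 mg/L × 556,395 L = 23,650 g; ÷ 50 g/eq ÷ 2 = 236.5 mol Na₂CO₃.
Mass: 236.5 × 106 = 25,070 g.

25.1 kg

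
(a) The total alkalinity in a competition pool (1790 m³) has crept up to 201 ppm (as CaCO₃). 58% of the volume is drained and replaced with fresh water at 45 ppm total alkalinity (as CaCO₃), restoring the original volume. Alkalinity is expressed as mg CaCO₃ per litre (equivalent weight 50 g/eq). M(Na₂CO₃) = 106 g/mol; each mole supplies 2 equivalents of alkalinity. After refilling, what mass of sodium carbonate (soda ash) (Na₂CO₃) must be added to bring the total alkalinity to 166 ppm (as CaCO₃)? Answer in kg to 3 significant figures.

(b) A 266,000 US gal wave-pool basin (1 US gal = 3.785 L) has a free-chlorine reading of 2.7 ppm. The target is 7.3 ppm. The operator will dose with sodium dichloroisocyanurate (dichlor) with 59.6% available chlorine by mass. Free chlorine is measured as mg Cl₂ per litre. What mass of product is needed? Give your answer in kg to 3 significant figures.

(a) 105 kg; (b) 7.77 kg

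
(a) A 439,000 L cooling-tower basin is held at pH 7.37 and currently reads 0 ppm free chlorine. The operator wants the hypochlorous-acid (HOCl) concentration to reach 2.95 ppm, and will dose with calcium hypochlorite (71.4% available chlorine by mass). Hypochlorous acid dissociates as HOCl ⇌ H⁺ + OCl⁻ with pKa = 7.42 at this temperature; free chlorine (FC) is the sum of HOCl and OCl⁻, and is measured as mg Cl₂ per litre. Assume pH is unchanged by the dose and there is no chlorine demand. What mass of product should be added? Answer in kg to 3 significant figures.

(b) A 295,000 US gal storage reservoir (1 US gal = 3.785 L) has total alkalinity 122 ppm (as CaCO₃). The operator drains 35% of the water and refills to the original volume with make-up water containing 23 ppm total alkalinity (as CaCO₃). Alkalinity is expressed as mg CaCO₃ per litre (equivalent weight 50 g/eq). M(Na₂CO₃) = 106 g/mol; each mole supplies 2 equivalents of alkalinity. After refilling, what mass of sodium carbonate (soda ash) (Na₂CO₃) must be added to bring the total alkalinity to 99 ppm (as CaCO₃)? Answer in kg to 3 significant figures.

(a) [OCl⁻]/[HOCl] = 10^(pH − pKa) = 10^(7.37 − 7.42) = 0.8913; fraction as HOCl = 1/(1 + 0.8913) = 0.5288.
(a) Free chlorine required for 2.95 ppm HOCl: 2.95 / 0.5288 = 5.579 ppm.
(a) FC to add: 5.579 − 0 = 5.579 mg/L as Cl₂.
(a) Cl₂ equivalent: 5.579 mg/L × 439,000 L = 2449 g.
(a) Product at 71.4% available Cl: 2449 / 0.714 = 3430 g.

(b) Volume: 295,000 US gal × 3.785 L/gal = 1,116,575 L.
(b) After draining 35% and refilling: 122 × 0.65 + 23 × 0.35 = 87.35 ppm.
(b) Deficit to target: 99 − 87.35 = 11.65 mg/L.
(b) As CaCO₃: 11.65 mg/L × 1,116,575 L = 13,010 g; ÷ 50 g/eq ÷ 2 = 130.1 mol Na₂CO₃.
(b) Mass: 130.1 × 106 = 13,790 g.

(a) 3.43 kg; (b) 13.8 kg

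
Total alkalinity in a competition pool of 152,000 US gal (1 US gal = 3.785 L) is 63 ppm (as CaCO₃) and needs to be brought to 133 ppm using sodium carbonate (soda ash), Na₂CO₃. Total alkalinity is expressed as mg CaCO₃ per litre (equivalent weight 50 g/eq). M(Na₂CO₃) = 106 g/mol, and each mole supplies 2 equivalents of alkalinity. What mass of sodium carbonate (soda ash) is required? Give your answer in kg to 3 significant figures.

42.7 kg

Volume: 152,000 US gal × 3.785 L/gal = 575,320 L.
Alkalinity to add: (133 − 63) = 70 mg/L as CaCO₃ × 575,320 L = 40,270 g as CaCO₃.
Equivalents: 40,270 g ÷ 50 g/eq = 805.4 eq.
Each mole of Na₂CO₃ supplies 2 eq, so 805.4 / 2 = 402.7 mol.
Mass: 402.7 mol × 106 g/mol = 42,690 g.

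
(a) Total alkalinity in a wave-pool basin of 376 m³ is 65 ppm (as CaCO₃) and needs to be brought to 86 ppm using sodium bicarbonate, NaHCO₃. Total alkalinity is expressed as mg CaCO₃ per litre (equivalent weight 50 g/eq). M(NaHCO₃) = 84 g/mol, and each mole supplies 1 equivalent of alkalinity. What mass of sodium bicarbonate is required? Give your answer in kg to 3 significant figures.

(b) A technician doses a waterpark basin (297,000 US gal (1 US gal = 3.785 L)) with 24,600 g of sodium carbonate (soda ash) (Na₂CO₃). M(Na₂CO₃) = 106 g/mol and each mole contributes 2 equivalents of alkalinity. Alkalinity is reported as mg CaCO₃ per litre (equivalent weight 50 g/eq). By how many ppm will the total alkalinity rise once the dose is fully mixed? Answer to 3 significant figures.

(a) Volume: 376 m³ = 376,000 L.
(a) Alkalinity to add: (86 − 65) = 21 mg/L as CaCO₃ × 376,000 L = 7896 g as CaCO₃.
(a) Equivalents: 7896 g ÷ 50 g/eq = 157.9 eq.
(a) NaHCO₃ supplies 1 eq per mole → 157.9 mol.
(a) Mass: 157.9 mol × 84 g/mol = 13,270 g.

(b) Volume: 297,000 US gal × 3.785 L/gal = 1,124,145 L.
(b) Moles of Na₂CO₃: 24,600 g ÷ 106 g/mol = 232.1 mol → 464.2 eq of alkalinity.
(b) As CaCO₃: 464.2 eq × 50 g/eq = 23,210 g.
(b) Rise: 23,210 g / 1,124,145 L × 1000 = 20.64 mg/L.

(a) 13.3 kg; (b) 20.6 ppm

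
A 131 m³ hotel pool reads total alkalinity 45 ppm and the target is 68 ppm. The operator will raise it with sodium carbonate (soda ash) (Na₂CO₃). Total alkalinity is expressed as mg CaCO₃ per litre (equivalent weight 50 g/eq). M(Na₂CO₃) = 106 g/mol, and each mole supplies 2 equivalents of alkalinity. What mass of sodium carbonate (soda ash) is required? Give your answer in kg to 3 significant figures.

Volume: 131 m³ = 131,000 L.
Alkalinity to add: (68 − 45) = 23 mg/L as CaCO₃ × 131,000 L = 3013 g as CaCO₃.
Equivalents: 3013 g ÷ 50 g/eq = 60.26 eq.
Each mole of Na₂CO₃ supplies 2 eq, so 60.26 / 2 = 30.13 mol.
Mass: 30.13 mol × 106 g/mol = 3194 g.

3.19 kg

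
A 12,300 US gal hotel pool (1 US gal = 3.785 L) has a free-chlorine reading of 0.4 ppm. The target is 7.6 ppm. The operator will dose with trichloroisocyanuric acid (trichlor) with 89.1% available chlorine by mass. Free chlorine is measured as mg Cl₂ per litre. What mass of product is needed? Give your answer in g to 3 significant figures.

Volume: 12,300 US gal × 3.785 L/gal = 46,556 L.
Chlorine deficit: 7.6 − 0.4 = 7.2 ppm = 7.2 mg/L as Cl₂.
Cl₂ equivalent needed: 7.2 mg/L × 46,556 L = 335,200 mg = 335.2 g.
Product at 89.1% available chlorine: 335.2 / 0.891 = 376.2 g.

376 g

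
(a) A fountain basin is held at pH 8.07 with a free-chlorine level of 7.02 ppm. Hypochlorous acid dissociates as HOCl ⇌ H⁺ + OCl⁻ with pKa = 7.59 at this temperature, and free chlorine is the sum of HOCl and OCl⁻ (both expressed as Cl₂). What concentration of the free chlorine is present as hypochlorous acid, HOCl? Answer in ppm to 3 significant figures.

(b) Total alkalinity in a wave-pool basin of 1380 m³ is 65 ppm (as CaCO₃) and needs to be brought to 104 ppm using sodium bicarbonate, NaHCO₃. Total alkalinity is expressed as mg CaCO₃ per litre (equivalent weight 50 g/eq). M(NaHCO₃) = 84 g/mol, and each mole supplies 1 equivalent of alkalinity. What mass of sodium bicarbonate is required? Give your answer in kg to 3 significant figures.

(a) 1.75 ppm; (b) 90.4 kg

(a) [OCl⁻]/[HOCl] = 10^(pH − pKa) = 10^(8.07 − 7.59) = 10^0.48 = 3.02.
(a) Fraction as HOCl = 1 / (1 + 3.02) = 0.2488.
(a) HOCl = 0.2488 × 7.02 ppm = 1.746 ppm.

(b) Volume: 1380 m³ = 1,380,000 L.
(b) Alkalinity to add: (104 − 65) = 39 mg/L as CaCO₃ × 1,380,000 L = 53,820 g as CaCO₃.
(b) Equivalents: 53,820 g ÷ 50 g/eq = 1076 eq.
(b) NaHCO₃ supplies 1 eq per mole → 1076 mol.
(b) Mass: 1076 mol × 84 g/mol = 90,420 g.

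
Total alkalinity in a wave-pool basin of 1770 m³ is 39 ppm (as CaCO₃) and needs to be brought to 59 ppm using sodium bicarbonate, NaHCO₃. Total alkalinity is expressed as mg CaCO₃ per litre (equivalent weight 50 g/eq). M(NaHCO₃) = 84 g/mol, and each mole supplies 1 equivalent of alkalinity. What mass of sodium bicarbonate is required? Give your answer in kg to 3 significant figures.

Volume: 1770 m³ = 1,770,000 L.
Alkalinity to add: (59 − 39) = 20 mg/L as CaCO₃ × 1,770,000 L = 35,400 g as CaCO₃.
Equivalents: 35,400 g ÷ 50 g/eq = 708 eq.
NaHCO₃ supplies 1 eq per mole → 708 mol.
Mass: 708 mol × 84 g/mol = 59,470 g.

59.5 kg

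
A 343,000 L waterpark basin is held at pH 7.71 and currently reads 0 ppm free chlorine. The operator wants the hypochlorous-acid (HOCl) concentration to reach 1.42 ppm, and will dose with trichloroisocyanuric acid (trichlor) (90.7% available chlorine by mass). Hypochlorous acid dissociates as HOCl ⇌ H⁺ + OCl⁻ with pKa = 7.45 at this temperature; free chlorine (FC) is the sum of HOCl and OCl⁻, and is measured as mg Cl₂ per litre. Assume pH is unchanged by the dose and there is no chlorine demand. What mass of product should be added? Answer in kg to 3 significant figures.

1.51 kg

[OCl⁻]/[HOCl] = 10^(pH − pKa) = 10^(7.71 − 7.45) = 1.82; fraction as HOCl = 1/(1 + 1.82) = 0.3546.
Free chlorine required for 1.42 ppm HOCl: 1.42 / 0.3546 = 4.004 ppm.
FC to add: 4.004 − 0 = 4.004 mg/L as Cl₂.
Cl₂ equivalent: 4.004 mg/L × 343,000 L = 1373 g.
Product at 90.7% available Cl: 1373 / 0.907 = 1514 g.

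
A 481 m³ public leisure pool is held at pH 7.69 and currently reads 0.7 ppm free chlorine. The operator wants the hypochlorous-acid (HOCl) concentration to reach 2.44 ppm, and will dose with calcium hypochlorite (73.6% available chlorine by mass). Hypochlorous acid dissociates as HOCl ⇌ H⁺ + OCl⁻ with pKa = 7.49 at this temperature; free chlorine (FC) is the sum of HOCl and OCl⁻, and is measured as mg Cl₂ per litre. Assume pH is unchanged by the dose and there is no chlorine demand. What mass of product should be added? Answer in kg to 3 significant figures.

Volume: 481 m³ = 481,000 L.
[OCl⁻]/[HOCl] = 10^(pH − pKa) = 10^(7.69 − 7.49) = 1.585; fraction as HOCl = 1/(1 + 1.585) = 0.3869.
Free chlorine required for 2.44 ppm HOCl: 2.44 / 0.3869 = 6.307 ppm.
FC to add: 6.307 − 0.7 = 5.607 mg/L as Cl₂.
Cl₂ equivalent: 5.607 mg/L × 481,000 L = 2697 g.
Product at 73.6% available Cl: 2697 / 0.736 = 3664 g.

3.66 kg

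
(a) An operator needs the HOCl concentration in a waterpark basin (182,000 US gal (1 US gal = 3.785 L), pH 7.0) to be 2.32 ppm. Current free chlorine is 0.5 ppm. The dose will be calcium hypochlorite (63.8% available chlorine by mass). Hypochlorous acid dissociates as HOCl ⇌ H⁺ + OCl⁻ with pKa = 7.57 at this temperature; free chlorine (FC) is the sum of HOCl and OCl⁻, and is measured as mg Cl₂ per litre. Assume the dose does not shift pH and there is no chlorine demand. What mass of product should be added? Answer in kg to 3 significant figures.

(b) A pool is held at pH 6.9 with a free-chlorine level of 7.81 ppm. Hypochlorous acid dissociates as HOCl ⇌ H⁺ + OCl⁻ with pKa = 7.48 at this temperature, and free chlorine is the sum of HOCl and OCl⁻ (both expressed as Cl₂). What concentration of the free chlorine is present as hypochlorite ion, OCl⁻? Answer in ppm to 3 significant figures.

(a) 2.64 kg; (b) 1.63 ppm

(a) Volume: 182,000 US gal × 3.785 L/gal = 688,870 L.
(a) [OCl⁻]/[HOCl] = 10^(pH − pKa) = 10^(7.0 − 7.57) = 0.2692; fraction as HOCl = 1/(1 + 0.2692) = 0.7879.
(a) Free chlorine required for 2.32 ppm HOCl: 2.32 / 0.7879 = 2.944 ppm.
(a) FC to add: 2.944 − 0.5 = 2.444 mg/L as Cl₂.
(a) Cl₂ equivalent: 2.444 mg/L × 688,870 L = 1684 g.
(a) Product at 63.8% available Cl: 1684 / 0.638 = 2639 g.

(b) [OCl⁻]/[HOCl] = 10^(pH − pKa) = 10^(6.9 − 7.48) = 10^-0.58 = 0.263.
(b) Fraction as HOCl = 1 / (1 + 0.263) = 0.7917.
(b) OCl⁻ = (1 − 0.7917) × 7.81 ppm = 1.626 ppm.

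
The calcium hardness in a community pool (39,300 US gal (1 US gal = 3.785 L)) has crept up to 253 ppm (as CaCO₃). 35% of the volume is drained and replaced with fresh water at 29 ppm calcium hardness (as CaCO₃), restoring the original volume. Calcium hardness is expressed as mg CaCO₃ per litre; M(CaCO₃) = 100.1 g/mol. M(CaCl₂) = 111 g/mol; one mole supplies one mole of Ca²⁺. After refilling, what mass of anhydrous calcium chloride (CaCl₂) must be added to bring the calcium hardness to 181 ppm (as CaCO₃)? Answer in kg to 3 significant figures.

Volume: 39,300 US gal × 3.785 L/gal = 148,750 L.
After draining 35% and refilling: 253 × 0.65 + 29 × 0.35 = 174.6 ppm.
Deficit to target: 181 − 174.6 = 6.4 mg/L.
As CaCO₃: 6.4 mg/L × 148,750 L = 952 g; ÷ 100.1 = 9.511 mol Ca²⁺.
Mass: 9.511 × 111 = 1056 g.

1.06 kg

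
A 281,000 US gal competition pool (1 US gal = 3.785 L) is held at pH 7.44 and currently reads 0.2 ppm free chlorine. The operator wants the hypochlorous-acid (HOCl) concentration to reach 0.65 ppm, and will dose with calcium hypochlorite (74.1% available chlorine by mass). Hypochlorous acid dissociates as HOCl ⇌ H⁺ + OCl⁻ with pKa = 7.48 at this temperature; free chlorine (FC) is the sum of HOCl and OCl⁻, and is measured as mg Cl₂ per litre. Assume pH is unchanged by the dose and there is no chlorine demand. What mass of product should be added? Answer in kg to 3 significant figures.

1.50 kg

Volume: 281,000 US gal × 3.785 L/gal = 1,063,585 L.
[OCl⁻]/[HOCl] = 10^(pH − pKa) = 10^(7.44 − 7.48) = 0.912; fraction as HOCl = 1/(1 + 0.912) = 0.523.
Free chlorine required for 0.65 ppm HOCl: 0.65 / 0.523 = 1.243 ppm.
FC to add: 1.243 − 0.2 = 1.043 mg/L as Cl₂.
Cl₂ equivalent: 1.043 mg/L × 1,063,585 L = 1109 g.
Product at 74.1% available Cl: 1109 / 0.741 = 1497 g.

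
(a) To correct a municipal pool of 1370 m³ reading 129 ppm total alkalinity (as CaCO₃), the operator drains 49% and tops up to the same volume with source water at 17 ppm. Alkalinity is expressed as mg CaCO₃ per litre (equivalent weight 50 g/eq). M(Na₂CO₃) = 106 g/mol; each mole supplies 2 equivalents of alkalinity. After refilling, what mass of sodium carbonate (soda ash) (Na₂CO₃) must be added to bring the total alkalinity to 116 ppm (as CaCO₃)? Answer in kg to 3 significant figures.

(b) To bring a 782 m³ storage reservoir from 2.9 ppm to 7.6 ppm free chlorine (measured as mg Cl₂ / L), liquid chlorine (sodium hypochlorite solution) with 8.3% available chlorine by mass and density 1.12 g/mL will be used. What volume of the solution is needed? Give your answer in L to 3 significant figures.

(a) 60.8 kg; (b) 39.5 L

(a) Volume: 1370 m³ = 1,370,000 L.
(a) After draining 49% and refilling: 129 × 0.51 + 17 × 0.49 = 74.12 ppm.
(a) Deficit to target: 116 − 74.12 = 41.88 mg/L.
(a) As CaCO₃: 41.88 mg/L × 1,370,000 L = 57,380 g; ÷ 50 g/eq ÷ 2 = 573.8 mol Na₂CO₃.
(a) Mass: 573.8 × 106 = 60,820 g.

(b) Volume: 782 m³ = 782,000 L.
(b) Chlorine deficit: 7.6 − 2.9 = 4.7 ppm = 4.7 mg/L as Cl₂.
(b) Cl₂ equivalent needed: 4.7 mg/L × 782,000 L = 3,675,000 mg = 3675 g.
(b) Product at 8.3% available chlorine: 3675 / 0.083 = 44,280 g.
(b) Volume at density 1.12 g/mL: 44,280 g ÷ 1.12 g/mL = 39,540 mL.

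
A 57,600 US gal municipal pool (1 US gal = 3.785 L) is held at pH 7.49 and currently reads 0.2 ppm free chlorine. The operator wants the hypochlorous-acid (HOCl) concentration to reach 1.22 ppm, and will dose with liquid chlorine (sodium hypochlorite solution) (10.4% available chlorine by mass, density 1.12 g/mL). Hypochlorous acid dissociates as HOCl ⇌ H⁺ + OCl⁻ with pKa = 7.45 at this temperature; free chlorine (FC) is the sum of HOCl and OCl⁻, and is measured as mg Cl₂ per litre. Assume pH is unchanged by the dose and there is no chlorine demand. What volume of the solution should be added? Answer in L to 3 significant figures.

Volume: 57,600 US gal × 3.785 L/gal = 218,016 L.
[OCl⁻]/[HOCl] = 10^(pH − pKa) = 10^(7.49 − 7.45) = 1.096; fraction as HOCl = 1/(1 + 1.096) = 0.477.
Free chlorine required for 1.22 ppm HOCl: 1.22 / 0.477 = 2.558 ppm.
FC to add: 2.558 − 0.2 = 2.358 mg/L as Cl₂.
Cl₂ equivalent: 2.358 mg/L × 218,016 L = 514 g.
Product at 10.4% available Cl: 514 / 0.104 = 4942 g.
Volume: 4942 g ÷ 1.12 g/mL = 4413 mL.

4.41 L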